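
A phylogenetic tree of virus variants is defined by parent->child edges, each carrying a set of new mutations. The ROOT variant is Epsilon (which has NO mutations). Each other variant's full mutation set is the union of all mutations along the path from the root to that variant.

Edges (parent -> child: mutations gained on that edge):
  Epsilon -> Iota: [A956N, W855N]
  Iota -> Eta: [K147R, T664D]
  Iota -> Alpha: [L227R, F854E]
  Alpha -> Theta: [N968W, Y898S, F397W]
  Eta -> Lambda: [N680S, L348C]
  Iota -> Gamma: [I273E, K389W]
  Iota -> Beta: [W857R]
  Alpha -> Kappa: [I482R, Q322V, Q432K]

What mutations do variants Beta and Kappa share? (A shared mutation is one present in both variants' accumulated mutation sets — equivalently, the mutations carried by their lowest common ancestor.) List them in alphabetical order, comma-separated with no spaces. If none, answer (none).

Accumulating mutations along path to Beta:
  At Epsilon: gained [] -> total []
  At Iota: gained ['A956N', 'W855N'] -> total ['A956N', 'W855N']
  At Beta: gained ['W857R'] -> total ['A956N', 'W855N', 'W857R']
Mutations(Beta) = ['A956N', 'W855N', 'W857R']
Accumulating mutations along path to Kappa:
  At Epsilon: gained [] -> total []
  At Iota: gained ['A956N', 'W855N'] -> total ['A956N', 'W855N']
  At Alpha: gained ['L227R', 'F854E'] -> total ['A956N', 'F854E', 'L227R', 'W855N']
  At Kappa: gained ['I482R', 'Q322V', 'Q432K'] -> total ['A956N', 'F854E', 'I482R', 'L227R', 'Q322V', 'Q432K', 'W855N']
Mutations(Kappa) = ['A956N', 'F854E', 'I482R', 'L227R', 'Q322V', 'Q432K', 'W855N']
Intersection: ['A956N', 'W855N', 'W857R'] ∩ ['A956N', 'F854E', 'I482R', 'L227R', 'Q322V', 'Q432K', 'W855N'] = ['A956N', 'W855N']

Answer: A956N,W855N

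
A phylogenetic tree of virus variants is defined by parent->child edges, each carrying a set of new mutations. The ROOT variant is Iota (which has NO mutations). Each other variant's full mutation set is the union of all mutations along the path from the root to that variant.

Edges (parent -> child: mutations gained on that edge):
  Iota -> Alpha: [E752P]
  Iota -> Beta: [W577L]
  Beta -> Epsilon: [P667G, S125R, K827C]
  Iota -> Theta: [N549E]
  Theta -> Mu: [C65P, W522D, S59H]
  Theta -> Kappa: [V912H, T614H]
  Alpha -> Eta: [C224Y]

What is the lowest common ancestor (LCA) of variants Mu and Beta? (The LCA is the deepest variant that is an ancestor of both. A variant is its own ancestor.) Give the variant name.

Answer: Iota

Derivation:
Path from root to Mu: Iota -> Theta -> Mu
  ancestors of Mu: {Iota, Theta, Mu}
Path from root to Beta: Iota -> Beta
  ancestors of Beta: {Iota, Beta}
Common ancestors: {Iota}
Walk up from Beta: Beta (not in ancestors of Mu), Iota (in ancestors of Mu)
Deepest common ancestor (LCA) = Iota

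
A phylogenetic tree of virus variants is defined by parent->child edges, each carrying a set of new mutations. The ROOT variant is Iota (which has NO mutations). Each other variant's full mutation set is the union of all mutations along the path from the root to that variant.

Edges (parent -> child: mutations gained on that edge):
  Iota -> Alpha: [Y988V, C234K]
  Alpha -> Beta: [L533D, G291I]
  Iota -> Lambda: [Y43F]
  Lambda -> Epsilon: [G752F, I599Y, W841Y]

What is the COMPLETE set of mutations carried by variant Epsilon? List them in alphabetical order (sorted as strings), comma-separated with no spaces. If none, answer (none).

Answer: G752F,I599Y,W841Y,Y43F

Derivation:
At Iota: gained [] -> total []
At Lambda: gained ['Y43F'] -> total ['Y43F']
At Epsilon: gained ['G752F', 'I599Y', 'W841Y'] -> total ['G752F', 'I599Y', 'W841Y', 'Y43F']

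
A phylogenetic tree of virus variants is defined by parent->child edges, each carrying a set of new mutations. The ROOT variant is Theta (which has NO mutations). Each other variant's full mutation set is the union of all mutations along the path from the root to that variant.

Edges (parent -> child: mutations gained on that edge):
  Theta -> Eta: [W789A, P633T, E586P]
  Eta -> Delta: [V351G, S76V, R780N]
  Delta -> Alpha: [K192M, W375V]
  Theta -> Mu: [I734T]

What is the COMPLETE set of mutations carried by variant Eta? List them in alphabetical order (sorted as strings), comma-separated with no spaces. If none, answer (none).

At Theta: gained [] -> total []
At Eta: gained ['W789A', 'P633T', 'E586P'] -> total ['E586P', 'P633T', 'W789A']

Answer: E586P,P633T,W789A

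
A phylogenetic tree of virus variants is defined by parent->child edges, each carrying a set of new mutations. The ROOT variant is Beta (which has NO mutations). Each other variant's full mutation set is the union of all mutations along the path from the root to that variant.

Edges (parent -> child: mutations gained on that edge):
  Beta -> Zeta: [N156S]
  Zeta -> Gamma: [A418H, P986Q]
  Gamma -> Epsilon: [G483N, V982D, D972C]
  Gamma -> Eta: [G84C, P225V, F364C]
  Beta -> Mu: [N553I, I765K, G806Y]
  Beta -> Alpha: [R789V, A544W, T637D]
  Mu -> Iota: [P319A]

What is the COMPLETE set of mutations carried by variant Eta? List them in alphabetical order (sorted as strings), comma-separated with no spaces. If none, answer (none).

At Beta: gained [] -> total []
At Zeta: gained ['N156S'] -> total ['N156S']
At Gamma: gained ['A418H', 'P986Q'] -> total ['A418H', 'N156S', 'P986Q']
At Eta: gained ['G84C', 'P225V', 'F364C'] -> total ['A418H', 'F364C', 'G84C', 'N156S', 'P225V', 'P986Q']

Answer: A418H,F364C,G84C,N156S,P225V,P986Q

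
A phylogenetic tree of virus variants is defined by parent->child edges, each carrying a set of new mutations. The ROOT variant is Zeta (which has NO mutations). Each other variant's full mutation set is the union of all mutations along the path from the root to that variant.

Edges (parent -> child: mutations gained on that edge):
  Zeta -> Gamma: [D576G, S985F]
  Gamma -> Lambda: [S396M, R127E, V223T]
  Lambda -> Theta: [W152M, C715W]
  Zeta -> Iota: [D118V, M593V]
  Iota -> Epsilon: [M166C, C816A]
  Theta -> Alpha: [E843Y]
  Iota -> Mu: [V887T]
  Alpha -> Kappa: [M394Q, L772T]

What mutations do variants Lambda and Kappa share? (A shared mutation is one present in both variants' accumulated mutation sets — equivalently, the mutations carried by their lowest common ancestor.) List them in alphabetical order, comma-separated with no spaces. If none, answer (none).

Accumulating mutations along path to Lambda:
  At Zeta: gained [] -> total []
  At Gamma: gained ['D576G', 'S985F'] -> total ['D576G', 'S985F']
  At Lambda: gained ['S396M', 'R127E', 'V223T'] -> total ['D576G', 'R127E', 'S396M', 'S985F', 'V223T']
Mutations(Lambda) = ['D576G', 'R127E', 'S396M', 'S985F', 'V223T']
Accumulating mutations along path to Kappa:
  At Zeta: gained [] -> total []
  At Gamma: gained ['D576G', 'S985F'] -> total ['D576G', 'S985F']
  At Lambda: gained ['S396M', 'R127E', 'V223T'] -> total ['D576G', 'R127E', 'S396M', 'S985F', 'V223T']
  At Theta: gained ['W152M', 'C715W'] -> total ['C715W', 'D576G', 'R127E', 'S396M', 'S985F', 'V223T', 'W152M']
  At Alpha: gained ['E843Y'] -> total ['C715W', 'D576G', 'E843Y', 'R127E', 'S396M', 'S985F', 'V223T', 'W152M']
  At Kappa: gained ['M394Q', 'L772T'] -> total ['C715W', 'D576G', 'E843Y', 'L772T', 'M394Q', 'R127E', 'S396M', 'S985F', 'V223T', 'W152M']
Mutations(Kappa) = ['C715W', 'D576G', 'E843Y', 'L772T', 'M394Q', 'R127E', 'S396M', 'S985F', 'V223T', 'W152M']
Intersection: ['D576G', 'R127E', 'S396M', 'S985F', 'V223T'] ∩ ['C715W', 'D576G', 'E843Y', 'L772T', 'M394Q', 'R127E', 'S396M', 'S985F', 'V223T', 'W152M'] = ['D576G', 'R127E', 'S396M', 'S985F', 'V223T']

Answer: D576G,R127E,S396M,S985F,V223T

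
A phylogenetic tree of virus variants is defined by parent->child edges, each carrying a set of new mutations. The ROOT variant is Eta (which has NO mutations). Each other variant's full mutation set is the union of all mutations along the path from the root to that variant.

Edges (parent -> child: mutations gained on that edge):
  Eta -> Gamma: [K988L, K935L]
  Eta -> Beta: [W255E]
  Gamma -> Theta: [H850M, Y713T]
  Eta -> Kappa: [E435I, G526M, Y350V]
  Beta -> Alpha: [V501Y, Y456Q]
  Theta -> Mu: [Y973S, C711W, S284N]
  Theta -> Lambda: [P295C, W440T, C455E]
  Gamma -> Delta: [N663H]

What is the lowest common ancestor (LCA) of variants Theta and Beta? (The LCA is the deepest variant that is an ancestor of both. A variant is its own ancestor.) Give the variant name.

Path from root to Theta: Eta -> Gamma -> Theta
  ancestors of Theta: {Eta, Gamma, Theta}
Path from root to Beta: Eta -> Beta
  ancestors of Beta: {Eta, Beta}
Common ancestors: {Eta}
Walk up from Beta: Beta (not in ancestors of Theta), Eta (in ancestors of Theta)
Deepest common ancestor (LCA) = Eta

Answer: Eta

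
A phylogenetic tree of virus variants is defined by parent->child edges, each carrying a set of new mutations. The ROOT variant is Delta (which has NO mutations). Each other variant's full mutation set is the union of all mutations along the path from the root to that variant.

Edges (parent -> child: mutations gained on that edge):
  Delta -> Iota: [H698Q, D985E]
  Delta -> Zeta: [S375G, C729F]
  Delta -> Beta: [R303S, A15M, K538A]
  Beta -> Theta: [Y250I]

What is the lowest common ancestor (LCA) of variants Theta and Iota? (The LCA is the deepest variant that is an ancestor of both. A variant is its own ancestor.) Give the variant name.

Answer: Delta

Derivation:
Path from root to Theta: Delta -> Beta -> Theta
  ancestors of Theta: {Delta, Beta, Theta}
Path from root to Iota: Delta -> Iota
  ancestors of Iota: {Delta, Iota}
Common ancestors: {Delta}
Walk up from Iota: Iota (not in ancestors of Theta), Delta (in ancestors of Theta)
Deepest common ancestor (LCA) = Delta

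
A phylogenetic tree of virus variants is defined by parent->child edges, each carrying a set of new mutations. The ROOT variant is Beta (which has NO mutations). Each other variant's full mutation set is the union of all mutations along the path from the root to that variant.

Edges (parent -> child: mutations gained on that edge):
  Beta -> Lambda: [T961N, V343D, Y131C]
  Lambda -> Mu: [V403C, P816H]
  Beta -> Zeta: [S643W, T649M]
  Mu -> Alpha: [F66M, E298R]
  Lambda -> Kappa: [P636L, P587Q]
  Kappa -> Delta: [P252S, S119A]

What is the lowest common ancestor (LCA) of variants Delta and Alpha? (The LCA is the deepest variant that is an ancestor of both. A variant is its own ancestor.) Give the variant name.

Answer: Lambda

Derivation:
Path from root to Delta: Beta -> Lambda -> Kappa -> Delta
  ancestors of Delta: {Beta, Lambda, Kappa, Delta}
Path from root to Alpha: Beta -> Lambda -> Mu -> Alpha
  ancestors of Alpha: {Beta, Lambda, Mu, Alpha}
Common ancestors: {Beta, Lambda}
Walk up from Alpha: Alpha (not in ancestors of Delta), Mu (not in ancestors of Delta), Lambda (in ancestors of Delta), Beta (in ancestors of Delta)
Deepest common ancestor (LCA) = Lambda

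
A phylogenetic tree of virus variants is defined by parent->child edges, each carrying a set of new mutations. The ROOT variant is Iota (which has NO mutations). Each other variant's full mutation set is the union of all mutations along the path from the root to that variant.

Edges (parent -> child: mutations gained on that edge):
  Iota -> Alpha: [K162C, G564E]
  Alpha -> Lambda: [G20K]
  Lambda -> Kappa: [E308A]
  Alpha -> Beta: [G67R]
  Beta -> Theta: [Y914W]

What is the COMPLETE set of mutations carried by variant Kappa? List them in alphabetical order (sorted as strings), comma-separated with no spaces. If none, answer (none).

Answer: E308A,G20K,G564E,K162C

Derivation:
At Iota: gained [] -> total []
At Alpha: gained ['K162C', 'G564E'] -> total ['G564E', 'K162C']
At Lambda: gained ['G20K'] -> total ['G20K', 'G564E', 'K162C']
At Kappa: gained ['E308A'] -> total ['E308A', 'G20K', 'G564E', 'K162C']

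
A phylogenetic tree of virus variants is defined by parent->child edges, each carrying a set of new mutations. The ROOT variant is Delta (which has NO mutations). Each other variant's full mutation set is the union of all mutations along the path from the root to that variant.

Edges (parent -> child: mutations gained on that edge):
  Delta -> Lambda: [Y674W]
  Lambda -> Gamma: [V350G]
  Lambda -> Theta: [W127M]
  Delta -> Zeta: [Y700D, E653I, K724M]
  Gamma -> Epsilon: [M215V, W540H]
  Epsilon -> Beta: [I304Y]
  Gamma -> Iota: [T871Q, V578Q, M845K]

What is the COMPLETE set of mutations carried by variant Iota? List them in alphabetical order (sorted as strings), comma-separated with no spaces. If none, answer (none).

Answer: M845K,T871Q,V350G,V578Q,Y674W

Derivation:
At Delta: gained [] -> total []
At Lambda: gained ['Y674W'] -> total ['Y674W']
At Gamma: gained ['V350G'] -> total ['V350G', 'Y674W']
At Iota: gained ['T871Q', 'V578Q', 'M845K'] -> total ['M845K', 'T871Q', 'V350G', 'V578Q', 'Y674W']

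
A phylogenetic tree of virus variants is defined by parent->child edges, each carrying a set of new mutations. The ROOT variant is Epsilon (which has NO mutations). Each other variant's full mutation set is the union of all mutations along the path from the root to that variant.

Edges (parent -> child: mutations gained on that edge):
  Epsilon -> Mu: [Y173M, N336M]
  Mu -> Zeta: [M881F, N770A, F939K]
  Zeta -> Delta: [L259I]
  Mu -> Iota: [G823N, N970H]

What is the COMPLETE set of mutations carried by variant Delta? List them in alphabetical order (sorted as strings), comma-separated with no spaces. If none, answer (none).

Answer: F939K,L259I,M881F,N336M,N770A,Y173M

Derivation:
At Epsilon: gained [] -> total []
At Mu: gained ['Y173M', 'N336M'] -> total ['N336M', 'Y173M']
At Zeta: gained ['M881F', 'N770A', 'F939K'] -> total ['F939K', 'M881F', 'N336M', 'N770A', 'Y173M']
At Delta: gained ['L259I'] -> total ['F939K', 'L259I', 'M881F', 'N336M', 'N770A', 'Y173M']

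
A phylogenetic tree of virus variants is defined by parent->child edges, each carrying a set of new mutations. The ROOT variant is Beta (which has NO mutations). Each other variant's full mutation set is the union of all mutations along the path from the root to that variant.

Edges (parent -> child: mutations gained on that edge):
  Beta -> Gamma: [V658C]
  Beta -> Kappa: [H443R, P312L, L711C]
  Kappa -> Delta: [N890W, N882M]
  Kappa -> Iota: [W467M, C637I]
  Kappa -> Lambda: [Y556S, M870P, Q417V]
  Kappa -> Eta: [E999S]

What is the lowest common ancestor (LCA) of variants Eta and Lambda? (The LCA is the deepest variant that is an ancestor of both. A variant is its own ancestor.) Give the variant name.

Answer: Kappa

Derivation:
Path from root to Eta: Beta -> Kappa -> Eta
  ancestors of Eta: {Beta, Kappa, Eta}
Path from root to Lambda: Beta -> Kappa -> Lambda
  ancestors of Lambda: {Beta, Kappa, Lambda}
Common ancestors: {Beta, Kappa}
Walk up from Lambda: Lambda (not in ancestors of Eta), Kappa (in ancestors of Eta), Beta (in ancestors of Eta)
Deepest common ancestor (LCA) = Kappa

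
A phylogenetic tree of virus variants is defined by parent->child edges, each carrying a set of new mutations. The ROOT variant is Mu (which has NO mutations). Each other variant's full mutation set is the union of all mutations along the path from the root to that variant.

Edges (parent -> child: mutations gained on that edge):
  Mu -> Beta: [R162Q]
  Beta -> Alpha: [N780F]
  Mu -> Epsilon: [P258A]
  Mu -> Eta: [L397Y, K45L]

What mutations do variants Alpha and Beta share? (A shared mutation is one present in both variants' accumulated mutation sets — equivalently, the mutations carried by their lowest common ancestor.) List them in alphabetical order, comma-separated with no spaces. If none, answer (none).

Answer: R162Q

Derivation:
Accumulating mutations along path to Alpha:
  At Mu: gained [] -> total []
  At Beta: gained ['R162Q'] -> total ['R162Q']
  At Alpha: gained ['N780F'] -> total ['N780F', 'R162Q']
Mutations(Alpha) = ['N780F', 'R162Q']
Accumulating mutations along path to Beta:
  At Mu: gained [] -> total []
  At Beta: gained ['R162Q'] -> total ['R162Q']
Mutations(Beta) = ['R162Q']
Intersection: ['N780F', 'R162Q'] ∩ ['R162Q'] = ['R162Q']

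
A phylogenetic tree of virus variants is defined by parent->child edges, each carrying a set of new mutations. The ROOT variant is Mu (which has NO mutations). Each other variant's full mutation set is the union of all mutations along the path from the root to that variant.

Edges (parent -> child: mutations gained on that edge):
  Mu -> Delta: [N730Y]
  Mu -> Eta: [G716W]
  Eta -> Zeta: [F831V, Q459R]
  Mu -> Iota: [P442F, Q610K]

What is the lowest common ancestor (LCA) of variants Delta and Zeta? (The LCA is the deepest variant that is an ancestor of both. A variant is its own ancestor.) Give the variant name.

Answer: Mu

Derivation:
Path from root to Delta: Mu -> Delta
  ancestors of Delta: {Mu, Delta}
Path from root to Zeta: Mu -> Eta -> Zeta
  ancestors of Zeta: {Mu, Eta, Zeta}
Common ancestors: {Mu}
Walk up from Zeta: Zeta (not in ancestors of Delta), Eta (not in ancestors of Delta), Mu (in ancestors of Delta)
Deepest common ancestor (LCA) = Mu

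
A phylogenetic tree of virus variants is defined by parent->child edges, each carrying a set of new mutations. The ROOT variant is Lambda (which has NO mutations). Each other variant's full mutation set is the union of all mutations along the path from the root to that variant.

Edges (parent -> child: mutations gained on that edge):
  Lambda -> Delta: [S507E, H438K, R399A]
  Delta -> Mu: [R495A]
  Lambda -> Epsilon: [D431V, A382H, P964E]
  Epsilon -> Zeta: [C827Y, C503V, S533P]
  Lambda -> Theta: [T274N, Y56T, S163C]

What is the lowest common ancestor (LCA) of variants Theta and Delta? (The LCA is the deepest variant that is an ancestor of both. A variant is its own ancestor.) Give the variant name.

Path from root to Theta: Lambda -> Theta
  ancestors of Theta: {Lambda, Theta}
Path from root to Delta: Lambda -> Delta
  ancestors of Delta: {Lambda, Delta}
Common ancestors: {Lambda}
Walk up from Delta: Delta (not in ancestors of Theta), Lambda (in ancestors of Theta)
Deepest common ancestor (LCA) = Lambda

Answer: Lambda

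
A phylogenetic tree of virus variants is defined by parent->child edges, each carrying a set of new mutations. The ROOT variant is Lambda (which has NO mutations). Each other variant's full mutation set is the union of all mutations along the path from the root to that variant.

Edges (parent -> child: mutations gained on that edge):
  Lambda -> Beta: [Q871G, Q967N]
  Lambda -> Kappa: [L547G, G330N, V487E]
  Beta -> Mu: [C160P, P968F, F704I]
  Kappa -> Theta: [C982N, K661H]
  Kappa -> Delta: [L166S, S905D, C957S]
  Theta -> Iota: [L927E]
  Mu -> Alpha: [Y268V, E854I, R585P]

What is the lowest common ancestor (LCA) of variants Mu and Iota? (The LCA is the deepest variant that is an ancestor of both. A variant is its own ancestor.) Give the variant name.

Answer: Lambda

Derivation:
Path from root to Mu: Lambda -> Beta -> Mu
  ancestors of Mu: {Lambda, Beta, Mu}
Path from root to Iota: Lambda -> Kappa -> Theta -> Iota
  ancestors of Iota: {Lambda, Kappa, Theta, Iota}
Common ancestors: {Lambda}
Walk up from Iota: Iota (not in ancestors of Mu), Theta (not in ancestors of Mu), Kappa (not in ancestors of Mu), Lambda (in ancestors of Mu)
Deepest common ancestor (LCA) = Lambda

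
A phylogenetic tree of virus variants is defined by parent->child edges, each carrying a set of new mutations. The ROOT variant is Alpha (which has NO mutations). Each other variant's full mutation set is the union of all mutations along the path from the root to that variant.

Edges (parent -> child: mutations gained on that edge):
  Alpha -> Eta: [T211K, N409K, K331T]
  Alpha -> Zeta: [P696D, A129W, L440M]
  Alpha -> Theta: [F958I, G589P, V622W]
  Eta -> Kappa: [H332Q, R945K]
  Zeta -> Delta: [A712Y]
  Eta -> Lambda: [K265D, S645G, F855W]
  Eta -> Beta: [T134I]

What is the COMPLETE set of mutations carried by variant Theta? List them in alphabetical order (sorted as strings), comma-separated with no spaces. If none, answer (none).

Answer: F958I,G589P,V622W

Derivation:
At Alpha: gained [] -> total []
At Theta: gained ['F958I', 'G589P', 'V622W'] -> total ['F958I', 'G589P', 'V622W']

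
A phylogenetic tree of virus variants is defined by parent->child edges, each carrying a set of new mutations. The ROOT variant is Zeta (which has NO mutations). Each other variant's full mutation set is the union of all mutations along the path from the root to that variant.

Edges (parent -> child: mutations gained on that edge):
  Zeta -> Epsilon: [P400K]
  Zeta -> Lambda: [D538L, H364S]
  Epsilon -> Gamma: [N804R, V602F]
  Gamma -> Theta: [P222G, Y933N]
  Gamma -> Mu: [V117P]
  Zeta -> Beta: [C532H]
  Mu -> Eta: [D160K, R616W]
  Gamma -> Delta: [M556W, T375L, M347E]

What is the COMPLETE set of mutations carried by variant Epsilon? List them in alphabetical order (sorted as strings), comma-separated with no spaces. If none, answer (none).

At Zeta: gained [] -> total []
At Epsilon: gained ['P400K'] -> total ['P400K']

Answer: P400K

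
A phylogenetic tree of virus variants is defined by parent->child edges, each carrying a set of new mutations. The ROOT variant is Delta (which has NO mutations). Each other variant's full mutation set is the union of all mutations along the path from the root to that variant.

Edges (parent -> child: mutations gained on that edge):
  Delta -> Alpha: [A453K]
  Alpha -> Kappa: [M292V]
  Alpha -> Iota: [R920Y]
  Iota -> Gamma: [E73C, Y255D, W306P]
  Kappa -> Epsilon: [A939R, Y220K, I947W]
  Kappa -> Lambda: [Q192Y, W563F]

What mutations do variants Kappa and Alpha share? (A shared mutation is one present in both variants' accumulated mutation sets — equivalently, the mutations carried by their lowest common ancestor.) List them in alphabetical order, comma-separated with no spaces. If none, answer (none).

Answer: A453K

Derivation:
Accumulating mutations along path to Kappa:
  At Delta: gained [] -> total []
  At Alpha: gained ['A453K'] -> total ['A453K']
  At Kappa: gained ['M292V'] -> total ['A453K', 'M292V']
Mutations(Kappa) = ['A453K', 'M292V']
Accumulating mutations along path to Alpha:
  At Delta: gained [] -> total []
  At Alpha: gained ['A453K'] -> total ['A453K']
Mutations(Alpha) = ['A453K']
Intersection: ['A453K', 'M292V'] ∩ ['A453K'] = ['A453K']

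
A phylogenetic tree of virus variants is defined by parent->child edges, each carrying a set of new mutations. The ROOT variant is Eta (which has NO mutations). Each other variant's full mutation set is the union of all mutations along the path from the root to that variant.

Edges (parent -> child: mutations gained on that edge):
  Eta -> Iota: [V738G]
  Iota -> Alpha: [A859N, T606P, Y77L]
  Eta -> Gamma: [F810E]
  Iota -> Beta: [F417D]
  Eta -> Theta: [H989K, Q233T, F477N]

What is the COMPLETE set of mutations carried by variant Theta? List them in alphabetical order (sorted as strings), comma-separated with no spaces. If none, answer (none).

Answer: F477N,H989K,Q233T

Derivation:
At Eta: gained [] -> total []
At Theta: gained ['H989K', 'Q233T', 'F477N'] -> total ['F477N', 'H989K', 'Q233T']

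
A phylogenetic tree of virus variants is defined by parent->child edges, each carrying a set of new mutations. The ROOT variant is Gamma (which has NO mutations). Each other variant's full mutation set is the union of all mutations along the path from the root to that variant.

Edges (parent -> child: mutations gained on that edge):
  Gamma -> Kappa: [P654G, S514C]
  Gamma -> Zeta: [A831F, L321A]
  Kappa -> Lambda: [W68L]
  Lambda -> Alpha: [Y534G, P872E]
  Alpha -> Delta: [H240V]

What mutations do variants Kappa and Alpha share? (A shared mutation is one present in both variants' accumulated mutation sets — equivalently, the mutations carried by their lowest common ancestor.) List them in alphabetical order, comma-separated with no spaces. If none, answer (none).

Answer: P654G,S514C

Derivation:
Accumulating mutations along path to Kappa:
  At Gamma: gained [] -> total []
  At Kappa: gained ['P654G', 'S514C'] -> total ['P654G', 'S514C']
Mutations(Kappa) = ['P654G', 'S514C']
Accumulating mutations along path to Alpha:
  At Gamma: gained [] -> total []
  At Kappa: gained ['P654G', 'S514C'] -> total ['P654G', 'S514C']
  At Lambda: gained ['W68L'] -> total ['P654G', 'S514C', 'W68L']
  At Alpha: gained ['Y534G', 'P872E'] -> total ['P654G', 'P872E', 'S514C', 'W68L', 'Y534G']
Mutations(Alpha) = ['P654G', 'P872E', 'S514C', 'W68L', 'Y534G']
Intersection: ['P654G', 'S514C'] ∩ ['P654G', 'P872E', 'S514C', 'W68L', 'Y534G'] = ['P654G', 'S514C']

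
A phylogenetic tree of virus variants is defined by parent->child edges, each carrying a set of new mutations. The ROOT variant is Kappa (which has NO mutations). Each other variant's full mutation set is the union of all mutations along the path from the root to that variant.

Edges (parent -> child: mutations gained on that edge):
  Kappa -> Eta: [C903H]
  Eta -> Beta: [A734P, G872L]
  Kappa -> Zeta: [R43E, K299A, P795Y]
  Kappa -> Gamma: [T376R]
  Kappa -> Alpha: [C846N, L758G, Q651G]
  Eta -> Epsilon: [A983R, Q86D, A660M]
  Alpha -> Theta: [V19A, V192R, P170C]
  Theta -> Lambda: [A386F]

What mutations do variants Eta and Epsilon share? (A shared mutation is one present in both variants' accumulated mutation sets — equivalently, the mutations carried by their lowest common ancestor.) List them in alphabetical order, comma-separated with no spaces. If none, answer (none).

Answer: C903H

Derivation:
Accumulating mutations along path to Eta:
  At Kappa: gained [] -> total []
  At Eta: gained ['C903H'] -> total ['C903H']
Mutations(Eta) = ['C903H']
Accumulating mutations along path to Epsilon:
  At Kappa: gained [] -> total []
  At Eta: gained ['C903H'] -> total ['C903H']
  At Epsilon: gained ['A983R', 'Q86D', 'A660M'] -> total ['A660M', 'A983R', 'C903H', 'Q86D']
Mutations(Epsilon) = ['A660M', 'A983R', 'C903H', 'Q86D']
Intersection: ['C903H'] ∩ ['A660M', 'A983R', 'C903H', 'Q86D'] = ['C903H']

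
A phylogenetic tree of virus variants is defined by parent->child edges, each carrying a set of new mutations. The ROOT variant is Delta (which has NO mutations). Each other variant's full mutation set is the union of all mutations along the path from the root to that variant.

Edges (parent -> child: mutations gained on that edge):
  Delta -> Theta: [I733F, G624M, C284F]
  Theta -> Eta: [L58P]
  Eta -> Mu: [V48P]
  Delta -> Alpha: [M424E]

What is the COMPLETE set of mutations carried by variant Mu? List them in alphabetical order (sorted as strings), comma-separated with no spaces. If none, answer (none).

At Delta: gained [] -> total []
At Theta: gained ['I733F', 'G624M', 'C284F'] -> total ['C284F', 'G624M', 'I733F']
At Eta: gained ['L58P'] -> total ['C284F', 'G624M', 'I733F', 'L58P']
At Mu: gained ['V48P'] -> total ['C284F', 'G624M', 'I733F', 'L58P', 'V48P']

Answer: C284F,G624M,I733F,L58P,V48P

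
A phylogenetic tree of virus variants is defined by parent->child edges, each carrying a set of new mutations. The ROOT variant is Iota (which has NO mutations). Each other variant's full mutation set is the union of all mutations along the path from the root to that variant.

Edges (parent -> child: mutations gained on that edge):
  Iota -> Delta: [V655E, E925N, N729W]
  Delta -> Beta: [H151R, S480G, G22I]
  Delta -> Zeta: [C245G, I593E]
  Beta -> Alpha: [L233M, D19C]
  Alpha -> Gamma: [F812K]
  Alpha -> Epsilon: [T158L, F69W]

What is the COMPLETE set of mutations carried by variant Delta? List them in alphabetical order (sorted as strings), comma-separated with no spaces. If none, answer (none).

Answer: E925N,N729W,V655E

Derivation:
At Iota: gained [] -> total []
At Delta: gained ['V655E', 'E925N', 'N729W'] -> total ['E925N', 'N729W', 'V655E']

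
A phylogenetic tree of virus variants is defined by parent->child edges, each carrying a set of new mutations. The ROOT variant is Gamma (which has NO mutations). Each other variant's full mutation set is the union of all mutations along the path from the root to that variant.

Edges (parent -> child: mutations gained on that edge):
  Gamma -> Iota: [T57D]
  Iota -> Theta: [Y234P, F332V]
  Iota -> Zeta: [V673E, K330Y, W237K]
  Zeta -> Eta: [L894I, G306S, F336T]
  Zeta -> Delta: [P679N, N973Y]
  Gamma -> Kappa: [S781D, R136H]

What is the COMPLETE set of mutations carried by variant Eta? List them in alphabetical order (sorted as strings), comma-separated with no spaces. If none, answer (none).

Answer: F336T,G306S,K330Y,L894I,T57D,V673E,W237K

Derivation:
At Gamma: gained [] -> total []
At Iota: gained ['T57D'] -> total ['T57D']
At Zeta: gained ['V673E', 'K330Y', 'W237K'] -> total ['K330Y', 'T57D', 'V673E', 'W237K']
At Eta: gained ['L894I', 'G306S', 'F336T'] -> total ['F336T', 'G306S', 'K330Y', 'L894I', 'T57D', 'V673E', 'W237K']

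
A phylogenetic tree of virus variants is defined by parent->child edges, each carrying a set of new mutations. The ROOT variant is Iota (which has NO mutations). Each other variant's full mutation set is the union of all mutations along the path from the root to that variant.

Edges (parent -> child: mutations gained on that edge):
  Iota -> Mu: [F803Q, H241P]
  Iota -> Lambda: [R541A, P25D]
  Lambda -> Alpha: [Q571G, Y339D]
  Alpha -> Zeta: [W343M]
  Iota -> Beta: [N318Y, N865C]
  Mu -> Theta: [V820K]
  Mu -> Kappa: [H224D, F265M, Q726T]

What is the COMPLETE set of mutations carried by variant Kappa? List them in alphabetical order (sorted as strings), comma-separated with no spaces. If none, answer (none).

At Iota: gained [] -> total []
At Mu: gained ['F803Q', 'H241P'] -> total ['F803Q', 'H241P']
At Kappa: gained ['H224D', 'F265M', 'Q726T'] -> total ['F265M', 'F803Q', 'H224D', 'H241P', 'Q726T']

Answer: F265M,F803Q,H224D,H241P,Q726T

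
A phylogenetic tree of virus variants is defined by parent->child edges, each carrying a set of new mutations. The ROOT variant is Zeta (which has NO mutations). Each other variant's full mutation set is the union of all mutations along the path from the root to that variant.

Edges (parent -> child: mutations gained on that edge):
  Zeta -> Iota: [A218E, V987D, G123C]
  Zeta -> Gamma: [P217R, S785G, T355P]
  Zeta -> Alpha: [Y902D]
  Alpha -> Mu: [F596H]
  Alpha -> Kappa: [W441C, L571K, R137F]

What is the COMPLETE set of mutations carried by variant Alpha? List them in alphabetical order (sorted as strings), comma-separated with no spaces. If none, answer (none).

Answer: Y902D

Derivation:
At Zeta: gained [] -> total []
At Alpha: gained ['Y902D'] -> total ['Y902D']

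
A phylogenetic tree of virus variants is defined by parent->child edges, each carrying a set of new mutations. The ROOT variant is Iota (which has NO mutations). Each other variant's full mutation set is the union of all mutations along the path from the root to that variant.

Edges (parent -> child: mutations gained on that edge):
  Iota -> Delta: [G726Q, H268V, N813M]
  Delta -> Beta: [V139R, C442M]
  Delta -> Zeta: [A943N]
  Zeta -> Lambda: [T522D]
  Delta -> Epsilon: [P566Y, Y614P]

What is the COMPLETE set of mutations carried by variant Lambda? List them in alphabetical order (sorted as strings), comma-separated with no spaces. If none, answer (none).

At Iota: gained [] -> total []
At Delta: gained ['G726Q', 'H268V', 'N813M'] -> total ['G726Q', 'H268V', 'N813M']
At Zeta: gained ['A943N'] -> total ['A943N', 'G726Q', 'H268V', 'N813M']
At Lambda: gained ['T522D'] -> total ['A943N', 'G726Q', 'H268V', 'N813M', 'T522D']

Answer: A943N,G726Q,H268V,N813M,T522D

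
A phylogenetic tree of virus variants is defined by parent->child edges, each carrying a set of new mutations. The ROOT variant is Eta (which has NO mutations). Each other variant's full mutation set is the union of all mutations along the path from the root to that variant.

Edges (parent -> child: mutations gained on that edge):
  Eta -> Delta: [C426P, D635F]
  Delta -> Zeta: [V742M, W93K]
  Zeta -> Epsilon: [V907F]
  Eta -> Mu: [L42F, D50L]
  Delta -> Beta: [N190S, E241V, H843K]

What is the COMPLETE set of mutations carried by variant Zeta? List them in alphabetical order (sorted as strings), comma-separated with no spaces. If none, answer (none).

Answer: C426P,D635F,V742M,W93K

Derivation:
At Eta: gained [] -> total []
At Delta: gained ['C426P', 'D635F'] -> total ['C426P', 'D635F']
At Zeta: gained ['V742M', 'W93K'] -> total ['C426P', 'D635F', 'V742M', 'W93K']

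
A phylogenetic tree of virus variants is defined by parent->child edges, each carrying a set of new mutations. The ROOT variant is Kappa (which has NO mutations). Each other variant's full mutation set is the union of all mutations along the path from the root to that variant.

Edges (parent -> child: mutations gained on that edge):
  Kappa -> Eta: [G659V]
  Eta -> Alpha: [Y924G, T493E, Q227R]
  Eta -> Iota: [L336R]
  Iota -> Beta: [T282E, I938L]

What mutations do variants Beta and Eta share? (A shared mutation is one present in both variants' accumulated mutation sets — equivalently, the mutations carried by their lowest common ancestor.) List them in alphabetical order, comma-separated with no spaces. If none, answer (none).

Accumulating mutations along path to Beta:
  At Kappa: gained [] -> total []
  At Eta: gained ['G659V'] -> total ['G659V']
  At Iota: gained ['L336R'] -> total ['G659V', 'L336R']
  At Beta: gained ['T282E', 'I938L'] -> total ['G659V', 'I938L', 'L336R', 'T282E']
Mutations(Beta) = ['G659V', 'I938L', 'L336R', 'T282E']
Accumulating mutations along path to Eta:
  At Kappa: gained [] -> total []
  At Eta: gained ['G659V'] -> total ['G659V']
Mutations(Eta) = ['G659V']
Intersection: ['G659V', 'I938L', 'L336R', 'T282E'] ∩ ['G659V'] = ['G659V']

Answer: G659V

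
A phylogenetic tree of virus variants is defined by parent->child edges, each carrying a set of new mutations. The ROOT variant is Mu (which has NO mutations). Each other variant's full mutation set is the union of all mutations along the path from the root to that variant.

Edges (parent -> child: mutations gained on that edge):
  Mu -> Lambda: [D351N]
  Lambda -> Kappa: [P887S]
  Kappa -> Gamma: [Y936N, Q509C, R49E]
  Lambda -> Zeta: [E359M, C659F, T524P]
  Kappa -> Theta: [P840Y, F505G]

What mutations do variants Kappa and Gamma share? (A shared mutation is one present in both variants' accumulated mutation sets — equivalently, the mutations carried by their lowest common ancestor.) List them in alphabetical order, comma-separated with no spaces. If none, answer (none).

Accumulating mutations along path to Kappa:
  At Mu: gained [] -> total []
  At Lambda: gained ['D351N'] -> total ['D351N']
  At Kappa: gained ['P887S'] -> total ['D351N', 'P887S']
Mutations(Kappa) = ['D351N', 'P887S']
Accumulating mutations along path to Gamma:
  At Mu: gained [] -> total []
  At Lambda: gained ['D351N'] -> total ['D351N']
  At Kappa: gained ['P887S'] -> total ['D351N', 'P887S']
  At Gamma: gained ['Y936N', 'Q509C', 'R49E'] -> total ['D351N', 'P887S', 'Q509C', 'R49E', 'Y936N']
Mutations(Gamma) = ['D351N', 'P887S', 'Q509C', 'R49E', 'Y936N']
Intersection: ['D351N', 'P887S'] ∩ ['D351N', 'P887S', 'Q509C', 'R49E', 'Y936N'] = ['D351N', 'P887S']

Answer: D351N,P887S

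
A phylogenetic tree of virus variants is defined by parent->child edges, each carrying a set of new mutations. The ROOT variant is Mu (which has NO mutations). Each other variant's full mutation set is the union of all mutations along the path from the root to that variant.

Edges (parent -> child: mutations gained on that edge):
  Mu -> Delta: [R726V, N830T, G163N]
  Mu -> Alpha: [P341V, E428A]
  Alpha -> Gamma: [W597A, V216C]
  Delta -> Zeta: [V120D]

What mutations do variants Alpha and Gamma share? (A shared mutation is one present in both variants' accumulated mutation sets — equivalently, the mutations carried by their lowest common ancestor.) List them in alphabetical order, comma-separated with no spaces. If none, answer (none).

Accumulating mutations along path to Alpha:
  At Mu: gained [] -> total []
  At Alpha: gained ['P341V', 'E428A'] -> total ['E428A', 'P341V']
Mutations(Alpha) = ['E428A', 'P341V']
Accumulating mutations along path to Gamma:
  At Mu: gained [] -> total []
  At Alpha: gained ['P341V', 'E428A'] -> total ['E428A', 'P341V']
  At Gamma: gained ['W597A', 'V216C'] -> total ['E428A', 'P341V', 'V216C', 'W597A']
Mutations(Gamma) = ['E428A', 'P341V', 'V216C', 'W597A']
Intersection: ['E428A', 'P341V'] ∩ ['E428A', 'P341V', 'V216C', 'W597A'] = ['E428A', 'P341V']

Answer: E428A,P341V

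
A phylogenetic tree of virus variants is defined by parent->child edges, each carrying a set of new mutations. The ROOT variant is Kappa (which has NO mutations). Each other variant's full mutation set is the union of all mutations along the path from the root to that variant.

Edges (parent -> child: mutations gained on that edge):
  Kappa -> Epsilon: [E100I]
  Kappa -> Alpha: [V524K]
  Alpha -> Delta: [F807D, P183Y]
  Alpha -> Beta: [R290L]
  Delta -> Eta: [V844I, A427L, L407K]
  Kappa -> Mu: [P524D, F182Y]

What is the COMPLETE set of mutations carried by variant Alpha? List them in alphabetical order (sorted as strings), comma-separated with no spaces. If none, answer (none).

At Kappa: gained [] -> total []
At Alpha: gained ['V524K'] -> total ['V524K']

Answer: V524K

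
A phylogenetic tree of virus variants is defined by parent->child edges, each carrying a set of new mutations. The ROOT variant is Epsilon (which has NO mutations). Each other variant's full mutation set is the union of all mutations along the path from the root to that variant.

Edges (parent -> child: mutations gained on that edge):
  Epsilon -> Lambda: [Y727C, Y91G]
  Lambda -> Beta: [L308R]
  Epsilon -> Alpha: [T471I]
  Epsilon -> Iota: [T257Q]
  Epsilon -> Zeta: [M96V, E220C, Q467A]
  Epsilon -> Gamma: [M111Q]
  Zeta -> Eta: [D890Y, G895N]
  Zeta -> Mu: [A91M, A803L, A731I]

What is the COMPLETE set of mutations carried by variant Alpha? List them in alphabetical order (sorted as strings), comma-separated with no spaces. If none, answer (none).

At Epsilon: gained [] -> total []
At Alpha: gained ['T471I'] -> total ['T471I']

Answer: T471I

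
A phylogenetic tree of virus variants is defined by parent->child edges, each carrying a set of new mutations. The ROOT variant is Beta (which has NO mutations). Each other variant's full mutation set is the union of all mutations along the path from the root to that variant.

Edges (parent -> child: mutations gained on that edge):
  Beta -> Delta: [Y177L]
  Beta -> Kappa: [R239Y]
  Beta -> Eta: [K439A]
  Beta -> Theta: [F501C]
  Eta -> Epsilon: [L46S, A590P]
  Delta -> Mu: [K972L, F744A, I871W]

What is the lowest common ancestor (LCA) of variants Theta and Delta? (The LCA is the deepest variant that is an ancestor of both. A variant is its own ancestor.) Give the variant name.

Answer: Beta

Derivation:
Path from root to Theta: Beta -> Theta
  ancestors of Theta: {Beta, Theta}
Path from root to Delta: Beta -> Delta
  ancestors of Delta: {Beta, Delta}
Common ancestors: {Beta}
Walk up from Delta: Delta (not in ancestors of Theta), Beta (in ancestors of Theta)
Deepest common ancestor (LCA) = Beta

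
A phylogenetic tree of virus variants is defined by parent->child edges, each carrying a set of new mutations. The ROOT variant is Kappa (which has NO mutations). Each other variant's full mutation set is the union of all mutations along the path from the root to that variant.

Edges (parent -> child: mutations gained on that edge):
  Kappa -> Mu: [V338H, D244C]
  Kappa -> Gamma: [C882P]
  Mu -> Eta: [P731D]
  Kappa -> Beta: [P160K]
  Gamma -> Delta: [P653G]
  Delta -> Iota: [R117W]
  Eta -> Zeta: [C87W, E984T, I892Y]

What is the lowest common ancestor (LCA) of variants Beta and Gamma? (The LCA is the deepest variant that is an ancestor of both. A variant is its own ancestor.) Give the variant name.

Answer: Kappa

Derivation:
Path from root to Beta: Kappa -> Beta
  ancestors of Beta: {Kappa, Beta}
Path from root to Gamma: Kappa -> Gamma
  ancestors of Gamma: {Kappa, Gamma}
Common ancestors: {Kappa}
Walk up from Gamma: Gamma (not in ancestors of Beta), Kappa (in ancestors of Beta)
Deepest common ancestor (LCA) = Kappa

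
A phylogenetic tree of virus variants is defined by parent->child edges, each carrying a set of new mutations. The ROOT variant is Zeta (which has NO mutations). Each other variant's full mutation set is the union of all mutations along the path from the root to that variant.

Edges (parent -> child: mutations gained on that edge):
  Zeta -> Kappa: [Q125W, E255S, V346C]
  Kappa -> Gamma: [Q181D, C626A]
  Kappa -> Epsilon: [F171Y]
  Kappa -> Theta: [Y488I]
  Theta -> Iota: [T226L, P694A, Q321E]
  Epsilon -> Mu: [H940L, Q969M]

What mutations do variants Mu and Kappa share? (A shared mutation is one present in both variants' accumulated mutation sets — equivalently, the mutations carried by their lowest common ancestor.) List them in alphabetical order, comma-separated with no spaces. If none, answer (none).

Accumulating mutations along path to Mu:
  At Zeta: gained [] -> total []
  At Kappa: gained ['Q125W', 'E255S', 'V346C'] -> total ['E255S', 'Q125W', 'V346C']
  At Epsilon: gained ['F171Y'] -> total ['E255S', 'F171Y', 'Q125W', 'V346C']
  At Mu: gained ['H940L', 'Q969M'] -> total ['E255S', 'F171Y', 'H940L', 'Q125W', 'Q969M', 'V346C']
Mutations(Mu) = ['E255S', 'F171Y', 'H940L', 'Q125W', 'Q969M', 'V346C']
Accumulating mutations along path to Kappa:
  At Zeta: gained [] -> total []
  At Kappa: gained ['Q125W', 'E255S', 'V346C'] -> total ['E255S', 'Q125W', 'V346C']
Mutations(Kappa) = ['E255S', 'Q125W', 'V346C']
Intersection: ['E255S', 'F171Y', 'H940L', 'Q125W', 'Q969M', 'V346C'] ∩ ['E255S', 'Q125W', 'V346C'] = ['E255S', 'Q125W', 'V346C']

Answer: E255S,Q125W,V346C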